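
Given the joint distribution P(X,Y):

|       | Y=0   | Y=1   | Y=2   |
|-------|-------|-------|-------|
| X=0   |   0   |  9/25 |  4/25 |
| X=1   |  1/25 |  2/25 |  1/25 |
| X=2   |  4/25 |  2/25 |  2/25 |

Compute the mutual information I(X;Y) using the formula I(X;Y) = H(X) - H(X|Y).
0.2861 bits

I(X;Y) = H(X) - H(X|Y)

Marginal of X (row sums):
  P(X=0) = 0 + 9/25 + 4/25 = 13/25
  P(X=1) = 1/25 + 2/25 + 1/25 = 4/25
  P(X=2) = 4/25 + 2/25 + 2/25 = 8/25
H(X) = -[(13/25)·log₂(13/25) + (4/25)·log₂(4/25) + (8/25)·log₂(8/25)]
  = 0.4906 + 0.4230 + 0.5260 = 1.4396 bits

Marginal of Y (column sums):
  P(Y=0) = 0 + 1/25 + 4/25 = 1/5
  P(Y=1) = 9/25 + 2/25 + 2/25 = 13/25
  P(Y=2) = 4/25 + 1/25 + 2/25 = 7/25
H(X|Y) = Σ_y P(y)·H(X|Y=y):
  Y=0: P(Y=0) = 1/5, P(X|Y=0) = (0, 1/5, 4/5) → H(X|Y=0) = 0.7219
  Y=1: P(Y=1) = 13/25, P(X|Y=1) = (9/13, 2/13, 2/13) → H(X|Y=1) = 1.1982
  Y=2: P(Y=2) = 7/25, P(X|Y=2) = (4/7, 1/7, 2/7) → H(X|Y=2) = 1.3788
H(X|Y) = (1/5)·0.7219 + (13/25)·1.1982 + (7/25)·1.3788 = 1.1535 bits

I(X;Y) = H(X) - H(X|Y) = 1.4396 - 1.1535 = 0.2861 bits

Cross-check via I(X;Y) = H(X) + H(Y) - H(X,Y): computing H(Y) from the column sums and H(X,Y) from the 9 cells in the same way gives H(Y) = 1.4692 bits and H(X,Y) = 2.6227 bits, so
I(X;Y) = 1.4396 + 1.4692 - 2.6227 = 0.2861 bits ✓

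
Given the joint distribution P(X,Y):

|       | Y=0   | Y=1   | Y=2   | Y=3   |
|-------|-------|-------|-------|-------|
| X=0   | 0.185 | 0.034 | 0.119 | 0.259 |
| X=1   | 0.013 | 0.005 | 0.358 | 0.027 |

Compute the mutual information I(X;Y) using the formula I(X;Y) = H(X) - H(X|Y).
0.3664 bits

I(X;Y) = H(X) - H(X|Y)

Marginal of X (row sums):
  P(X=0) = 0.185 + 0.034 + 0.119 + 0.259 = 0.597
  P(X=1) = 0.013 + 0.005 + 0.358 + 0.027 = 0.403
H(X) = -[0.597·log₂(0.597) + 0.403·log₂(0.403)]
  = 0.44429 + 0.52839 = 0.97268 bits

Marginal of Y (column sums):
  P(Y=0) = 0.185 + 0.013 = 0.198
  P(Y=1) = 0.034 + 0.005 = 0.039
  P(Y=2) = 0.119 + 0.358 = 0.477
  P(Y=3) = 0.259 + 0.027 = 0.286
H(X|Y) = Σ_y P(y)·H(X|Y=y):
  Y=0: P(Y=0) = 0.198, P(X|Y=0) = (185/198, 13/198) → H(X|Y=0) = 0.34950
  Y=1: P(Y=1) = 0.039, P(X|Y=1) = (34/39, 5/39) → H(X|Y=1) = 0.55250
  Y=2: P(Y=2) = 0.477, P(X|Y=2) = (119/477, 358/477) → H(X|Y=2) = 0.81045
  Y=3: P(Y=3) = 0.286, P(X|Y=3) = (259/286, 27/286) → H(X|Y=3) = 0.45101
H(X|Y) = 0.198·0.34950 + 0.039·0.55250 + 0.477·0.81045 + 0.286·0.45101 = 0.60632 bits

I(X;Y) = H(X) - H(X|Y) = 0.97268 - 0.60632 = 0.3664 bits

Cross-check via I(X;Y) = H(X) + H(Y) - H(X,Y): computing H(Y) from the column sums and H(X,Y) from the 8 cells in the same way gives H(Y) = 1.67105 bits and H(X,Y) = 2.27736 bits, so
I(X;Y) = 0.97268 + 1.67105 - 2.27736 = 0.3664 bits ✓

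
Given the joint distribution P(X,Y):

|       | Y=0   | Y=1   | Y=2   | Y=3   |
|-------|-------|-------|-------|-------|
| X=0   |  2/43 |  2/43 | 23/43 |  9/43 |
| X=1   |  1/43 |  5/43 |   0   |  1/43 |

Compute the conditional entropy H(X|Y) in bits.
0.3136 bits

H(X|Y) = H(X,Y) - H(Y)

H(X,Y) = -Σ_{x,y} P(x,y) log₂ P(x,y). Per-cell terms -P(x,y)·log₂P(x,y):
  X=0: 0.2058728, 0.2058728, 0.4828410, 0.4722572
  X=1: 0.1261922, 0.3609694, 0.0000000, 0.1261922
  (cells with P = 0 contribute 0)
Sum of the 8 terms: H(X,Y) = 1.980198 bits

Marginal of Y (column sums):
  P(Y=0) = 2/43 + 1/43 = 3/43
  P(Y=1) = 2/43 + 5/43 = 7/43
  P(Y=2) = 23/43 + 0 = 23/43
  P(Y=3) = 9/43 + 1/43 = 10/43
H(Y) = -[(3/43)·log₂(3/43) + (7/43)·log₂(7/43) + (23/43)·log₂(23/43) + (10/43)·log₂(10/43)]
  = 0.2679978 + 0.4263342 + 0.4828410 + 0.4893806 = 1.666554 bits

H(X|Y) = H(X,Y) - H(Y) = 1.980198 - 1.666554 = 0.3136 bits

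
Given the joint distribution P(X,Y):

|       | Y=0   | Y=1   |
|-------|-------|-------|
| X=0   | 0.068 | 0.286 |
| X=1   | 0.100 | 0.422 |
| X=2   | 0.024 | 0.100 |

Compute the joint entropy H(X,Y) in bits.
2.0990 bits

H(X,Y) = -Σ_{x,y} P(x,y) log₂ P(x,y). Per-cell terms -P(x,y)·log₂P(x,y):
  X=0: 0.2637, 0.5165
  X=1: 0.3322, 0.5253
  X=2: 0.1291, 0.3322
Sum of the 6 terms: H(X,Y) = 2.0990 bits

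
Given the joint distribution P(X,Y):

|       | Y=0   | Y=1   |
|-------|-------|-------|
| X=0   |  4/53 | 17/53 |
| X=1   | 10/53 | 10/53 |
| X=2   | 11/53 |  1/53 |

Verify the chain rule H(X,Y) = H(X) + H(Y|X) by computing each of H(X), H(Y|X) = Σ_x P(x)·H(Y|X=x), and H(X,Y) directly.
H(X) = 1.5450 bits, H(Y|X) = 0.7494 bits, H(X,Y) = 2.2944 bits

Marginal of X (row sums):
  P(X=0) = 4/53 + 17/53 = 21/53
  P(X=1) = 10/53 + 10/53 = 20/53
  P(X=2) = 11/53 + 1/53 = 12/53
H(X) = -[(21/53)·log₂(21/53) + (20/53)·log₂(20/53) + (12/53)·log₂(12/53)]
  = 0.529201 + 0.530563 + 0.485198 = 1.5450 bits

H(Y|X) = Σ_x P(x)·H(Y|X=x):
  X=0: P(X=0) = 21/53, P(Y|X=0) = (4/21, 17/21) → H(Y|X=0) = 0.702467
  X=1: P(X=1) = 20/53, P(Y|X=1) = (1/2, 1/2) → H(Y|X=1) = 1.000000
  X=2: P(X=2) = 12/53, P(Y|X=2) = (11/12, 1/12) → H(Y|X=2) = 0.413817
H(Y|X) = (21/53)·0.702467 + (20/53)·1.000000 + (12/53)·0.413817 = 0.7494 bits

H(X,Y) = -Σ_{x,y} P(x,y) log₂ P(x,y). Per-cell terms -P(x,y)·log₂P(x,y):
  X=0: 0.281352, 0.526185
  X=1: 0.453961, 0.453961
  X=2: 0.470818, 0.108074
Sum of the 6 terms: H(X,Y) = 2.2944 bits

Chain rule check:
  H(X) + H(Y|X) = 1.5450 + 0.7494 = 2.2944 bits
  H(X,Y) = 2.2944 bits
✓ Chain rule verified.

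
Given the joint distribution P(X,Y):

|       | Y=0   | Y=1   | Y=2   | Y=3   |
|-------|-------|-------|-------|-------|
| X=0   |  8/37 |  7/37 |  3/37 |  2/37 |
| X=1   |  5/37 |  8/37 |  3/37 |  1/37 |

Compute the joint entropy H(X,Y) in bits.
2.7562 bits

H(X,Y) = -Σ_{x,y} P(x,y) log₂ P(x,y). Per-cell terms -P(x,y)·log₂P(x,y):
  X=0: 0.4777, 0.4545, 0.2939, 0.2275
  X=1: 0.3902, 0.4777, 0.2939, 0.1408
Sum of the 8 terms: H(X,Y) = 2.7562 bits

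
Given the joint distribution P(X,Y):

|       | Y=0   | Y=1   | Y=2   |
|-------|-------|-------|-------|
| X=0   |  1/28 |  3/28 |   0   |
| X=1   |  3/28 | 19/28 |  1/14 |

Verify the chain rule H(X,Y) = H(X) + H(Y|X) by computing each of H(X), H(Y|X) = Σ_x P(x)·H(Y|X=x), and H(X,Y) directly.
H(X) = 0.5917 bits, H(Y|X) = 0.9221 bits, H(X,Y) = 1.5138 bits

Marginal of X (row sums):
  P(X=0) = 1/28 + 3/28 + 0 = 1/7
  P(X=1) = 3/28 + 19/28 + 1/14 = 6/7
H(X) = -[(1/7)·log₂(1/7) + (6/7)·log₂(6/7)]
  = 0.40105 + 0.19062 = 0.5917 bits

H(Y|X) = Σ_x P(x)·H(Y|X=x):
  X=0: P(X=0) = 1/7, P(Y|X=0) = (1/4, 3/4, 0) → H(Y|X=0) = 0.81128
  X=1: P(X=1) = 6/7, P(Y|X=1) = (1/8, 19/24, 1/12) → H(Y|X=1) = 0.94057
H(Y|X) = (1/7)·0.81128 + (6/7)·0.94057 = 0.9221 bits

H(X,Y) = -Σ_{x,y} P(x,y) log₂ P(x,y). Per-cell terms -P(x,y)·log₂P(x,y):
  X=0: 0.17169, 0.34526, 0.00000
  X=1: 0.34526, 0.37961, 0.27195
  (cells with P = 0 contribute 0)
Sum of the 6 terms: H(X,Y) = 1.5138 bits

Chain rule check:
  H(X) + H(Y|X) = 0.5917 + 0.9221 = 1.5138 bits
  H(X,Y) = 1.5138 bits
✓ Chain rule verified.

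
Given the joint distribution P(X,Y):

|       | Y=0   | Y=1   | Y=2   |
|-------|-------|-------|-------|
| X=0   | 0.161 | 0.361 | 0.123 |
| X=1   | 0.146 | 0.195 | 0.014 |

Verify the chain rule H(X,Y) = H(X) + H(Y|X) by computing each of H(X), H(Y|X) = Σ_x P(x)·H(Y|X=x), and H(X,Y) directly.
H(X) = 0.9385 bits, H(Y|X) = 1.3397 bits, H(X,Y) = 2.2781 bits

Marginal of X (row sums):
  P(X=0) = 0.161 + 0.361 + 0.123 = 0.645
  P(X=1) = 0.146 + 0.195 + 0.014 = 0.355
H(X) = -[0.645·log₂(0.645) + 0.355·log₂(0.355)]
  = 0.40805 + 0.53041 = 0.9385 bits

H(Y|X) = Σ_x P(x)·H(Y|X=x):
  X=0: P(X=0) = 0.645, P(Y|X=0) = (161/645, 361/645, 41/215) → H(Y|X=0) = 1.42430
  X=1: P(X=1) = 0.355, P(Y|X=1) = (146/355, 39/71, 14/355) → H(Y|X=1) = 1.18591
H(Y|X) = 0.645·1.42430 + 0.355·1.18591 = 1.3397 bits

H(X,Y) = -Σ_{x,y} P(x,y) log₂ P(x,y). Per-cell terms -P(x,y)·log₂P(x,y):
  X=0: 0.42421, 0.53064, 0.37186
  X=1: 0.40529, 0.45990, 0.08622
Sum of the 6 terms: H(X,Y) = 2.2781 bits

Chain rule check:
  H(X) + H(Y|X) = 0.9385 + 1.3397 = 2.2782 bits
  H(X,Y) = 2.2781 bits
✓ Chain rule verified (Δ = 0.0001 is 4-dp rounding noise: each of the three values was rounded independently).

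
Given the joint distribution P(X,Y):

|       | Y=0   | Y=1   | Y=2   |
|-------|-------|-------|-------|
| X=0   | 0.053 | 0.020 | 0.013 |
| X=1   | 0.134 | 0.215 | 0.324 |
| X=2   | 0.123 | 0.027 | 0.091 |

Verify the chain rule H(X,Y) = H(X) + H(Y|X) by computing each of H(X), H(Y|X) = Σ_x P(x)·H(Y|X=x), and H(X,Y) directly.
H(X) = 1.1836 bits, H(Y|X) = 1.4547 bits, H(X,Y) = 2.6383 bits

Marginal of X (row sums):
  P(X=0) = 0.053 + 0.020 + 0.013 = 0.086
  P(X=1) = 0.134 + 0.215 + 0.324 = 0.673
  P(X=2) = 0.123 + 0.027 + 0.091 = 0.241
H(X) = -[0.086·log₂(0.086) + 0.673·log₂(0.673) + 0.241·log₂(0.241)]
  = 0.304399 + 0.384499 + 0.494748 = 1.1836 bits

H(Y|X) = Σ_x P(x)·H(Y|X=x):
  X=0: P(X=0) = 0.086, P(Y|X=0) = (53/86, 10/43, 13/86) → H(Y|X=0) = 1.331799
  X=1: P(X=1) = 0.673, P(Y|X=1) = (134/673, 215/673, 324/673) → H(Y|X=1) = 1.497243
  X=2: P(X=2) = 0.241, P(Y|X=2) = (123/241, 27/241, 91/241) → H(Y|X=2) = 1.379609
H(Y|X) = 0.086·1.331799 + 0.673·1.497243 + 0.241·1.379609 = 1.4547 bits

H(X,Y) = -Σ_{x,y} P(x,y) log₂ P(x,y). Per-cell terms -P(x,y)·log₂P(x,y):
  X=0: 0.224607, 0.112877, 0.081449
  X=1: 0.388559, 0.476782, 0.526803
  X=2: 0.371862, 0.140694, 0.314677
Sum of the 9 terms: H(X,Y) = 2.6383 bits

Chain rule check:
  H(X) + H(Y|X) = 1.1836 + 1.4547 = 2.6383 bits
  H(X,Y) = 2.6383 bits
✓ Chain rule verified.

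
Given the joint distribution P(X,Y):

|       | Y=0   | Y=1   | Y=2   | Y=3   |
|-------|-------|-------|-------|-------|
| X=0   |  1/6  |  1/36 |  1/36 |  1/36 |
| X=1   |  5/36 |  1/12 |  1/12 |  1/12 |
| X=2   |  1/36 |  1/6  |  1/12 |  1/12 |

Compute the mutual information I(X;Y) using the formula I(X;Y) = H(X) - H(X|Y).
0.1956 bits

I(X;Y) = H(X) - H(X|Y)

Marginal of X (row sums):
  P(X=0) = 1/6 + 1/36 + 1/36 + 1/36 = 1/4
  P(X=1) = 5/36 + 1/12 + 1/12 + 1/12 = 7/18
  P(X=2) = 1/36 + 1/6 + 1/12 + 1/12 = 13/36
H(X) = -[(1/4)·log₂(1/4) + (7/18)·log₂(7/18) + (13/36)·log₂(13/36)]
  = 0.50000 + 0.52989 + 0.53065 = 1.56054 bits

Marginal of Y (column sums):
  P(Y=0) = 1/6 + 5/36 + 1/36 = 1/3
  P(Y=1) = 1/36 + 1/12 + 1/6 = 5/18
  P(Y=2) = 1/36 + 1/12 + 1/12 = 7/36
  P(Y=3) = 1/36 + 1/12 + 1/12 = 7/36
H(X|Y) = Σ_y P(y)·H(X|Y=y):
  Y=0: P(Y=0) = 1/3, P(X|Y=0) = (1/2, 5/12, 1/12) → H(X|Y=0) = 1.32501
  Y=1: P(Y=1) = 5/18, P(X|Y=1) = (1/10, 3/10, 3/5) → H(X|Y=1) = 1.29546
  Y=2: P(Y=2) = 7/36, P(X|Y=2) = (1/7, 3/7, 3/7) → H(X|Y=2) = 1.44882
  Y=3: P(Y=3) = 7/36, P(X|Y=3) = (1/7, 3/7, 3/7) → H(X|Y=3) = 1.44882
H(X|Y) = (1/3)·1.32501 + (5/18)·1.29546 + (7/36)·1.44882 + (7/36)·1.44882 = 1.36495 bits

I(X;Y) = H(X) - H(X|Y) = 1.56054 - 1.36495 = 0.1956 bits

Cross-check via I(X;Y) = H(X) + H(Y) - H(X,Y): computing H(Y) from the column sums and H(X,Y) from the 12 cells in the same way gives H(Y) = 1.96043 bits and H(X,Y) = 3.32538 bits, so
I(X;Y) = 1.56054 + 1.96043 - 3.32538 = 0.1956 bits ✓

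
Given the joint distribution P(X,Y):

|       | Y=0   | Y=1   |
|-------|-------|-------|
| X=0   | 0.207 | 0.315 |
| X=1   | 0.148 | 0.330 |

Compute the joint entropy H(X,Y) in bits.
1.9311 bits

H(X,Y) = -Σ_{x,y} P(x,y) log₂ P(x,y). Per-cell terms -P(x,y)·log₂P(x,y):
  X=0: 0.4704, 0.5250
  X=1: 0.4079, 0.5278
Sum of the 4 terms: H(X,Y) = 1.9311 bits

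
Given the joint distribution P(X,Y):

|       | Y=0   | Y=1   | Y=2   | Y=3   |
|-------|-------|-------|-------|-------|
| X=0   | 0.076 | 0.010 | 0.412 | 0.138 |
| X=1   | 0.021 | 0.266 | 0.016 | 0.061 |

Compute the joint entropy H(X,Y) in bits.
2.2372 bits

H(X,Y) = -Σ_{x,y} P(x,y) log₂ P(x,y). Per-cell terms -P(x,y)·log₂P(x,y):
  X=0: 0.2826, 0.0664, 0.5271, 0.3943
  X=1: 0.1170, 0.5082, 0.0955, 0.2461
Sum of the 8 terms: H(X,Y) = 2.2372 bits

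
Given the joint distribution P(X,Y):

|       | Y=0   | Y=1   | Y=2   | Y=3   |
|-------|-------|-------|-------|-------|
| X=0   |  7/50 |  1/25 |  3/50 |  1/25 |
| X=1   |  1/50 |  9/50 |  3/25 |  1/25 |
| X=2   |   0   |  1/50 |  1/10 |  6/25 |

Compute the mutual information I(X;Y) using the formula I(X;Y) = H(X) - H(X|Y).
0.4705 bits

I(X;Y) = H(X) - H(X|Y)

Marginal of X (row sums):
  P(X=0) = 7/50 + 1/25 + 3/50 + 1/25 = 7/25
  P(X=1) = 1/50 + 9/50 + 3/25 + 1/25 = 9/25
  P(X=2) = 0 + 1/50 + 1/10 + 6/25 = 9/25
H(X) = -[(7/25)·log₂(7/25) + (9/25)·log₂(9/25) + (9/25)·log₂(9/25)]
  = 0.51422 + 0.53062 + 0.53062 = 1.5755 bits

Marginal of Y (column sums):
  P(Y=0) = 7/50 + 1/50 + 0 = 4/25
  P(Y=1) = 1/25 + 9/50 + 1/50 = 6/25
  P(Y=2) = 3/50 + 3/25 + 1/10 = 7/25
  P(Y=3) = 1/25 + 1/25 + 6/25 = 8/25
H(X|Y) = Σ_y P(y)·H(X|Y=y):
  Y=0: P(Y=0) = 4/25, P(X|Y=0) = (7/8, 1/8, 0) → H(X|Y=0) = 0.54356
  Y=1: P(Y=1) = 6/25, P(X|Y=1) = (1/6, 3/4, 1/12) → H(X|Y=1) = 1.04085
  Y=2: P(Y=2) = 7/25, P(X|Y=2) = (3/14, 3/7, 5/14) → H(X|Y=2) = 1.53062
  Y=3: P(Y=3) = 8/25, P(X|Y=3) = (1/8, 1/8, 3/4) → H(X|Y=3) = 1.06128
H(X|Y) = (4/25)·0.54356 + (6/25)·1.04085 + (7/25)·1.53062 + (8/25)·1.06128 = 1.1050 bits

I(X;Y) = H(X) - H(X|Y) = 1.5755 - 1.1050 = 0.4705 bits

Cross-check via I(X;Y) = H(X) + H(Y) - H(X,Y): computing H(Y) from the column sums and H(X,Y) from the 12 cells in the same way gives H(Y) = 1.9574 bits and H(X,Y) = 3.0624 bits, so
I(X;Y) = 1.5755 + 1.9574 - 3.0624 = 0.4705 bits ✓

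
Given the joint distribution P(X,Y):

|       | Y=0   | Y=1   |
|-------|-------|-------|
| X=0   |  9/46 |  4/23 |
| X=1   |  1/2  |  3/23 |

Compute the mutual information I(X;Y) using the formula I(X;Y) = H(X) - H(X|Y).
0.0542 bits

I(X;Y) = H(X) - H(X|Y)

Marginal of X (row sums):
  P(X=0) = 9/46 + 4/23 = 17/46
  P(X=1) = 1/2 + 3/23 = 29/46
H(X) = -[(17/46)·log₂(17/46) + (29/46)·log₂(29/46)]
  = 0.53073 + 0.41961 = 0.95034 bits

Marginal of Y (column sums):
  P(Y=0) = 9/46 + 1/2 = 16/23
  P(Y=1) = 4/23 + 3/23 = 7/23
H(X|Y) = Σ_y P(y)·H(X|Y=y):
  Y=0: P(Y=0) = 16/23, P(X|Y=0) = (9/32, 23/32) → H(X|Y=0) = 0.85715
  Y=1: P(Y=1) = 7/23, P(X|Y=1) = (4/7, 3/7) → H(X|Y=1) = 0.98523
H(X|Y) = (16/23)·0.85715 + (7/23)·0.98523 = 0.89613 bits

I(X;Y) = H(X) - H(X|Y) = 0.95034 - 0.89613 = 0.0542 bits

Cross-check via I(X;Y) = H(X) + H(Y) - H(X,Y): computing H(Y) from the column sums and H(X,Y) from the 4 cells in the same way gives H(Y) = 0.88654 bits and H(X,Y) = 1.78267 bits, so
I(X;Y) = 0.95034 + 0.88654 - 1.78267 = 0.0542 bits ✓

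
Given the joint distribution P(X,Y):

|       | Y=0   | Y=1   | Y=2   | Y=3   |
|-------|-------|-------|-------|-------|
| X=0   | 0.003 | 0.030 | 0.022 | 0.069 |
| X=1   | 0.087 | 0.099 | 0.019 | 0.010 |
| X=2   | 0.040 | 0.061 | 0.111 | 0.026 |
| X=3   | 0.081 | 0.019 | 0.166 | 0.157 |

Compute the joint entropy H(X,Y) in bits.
3.5487 bits

H(X,Y) = -Σ_{x,y} P(x,y) log₂ P(x,y). Per-cell terms -P(x,y)·log₂P(x,y):
  X=0: 0.02514, 0.15177, 0.12114, 0.26615
  X=1: 0.30649, 0.33031, 0.10864, 0.06644
  X=2: 0.18575, 0.24614, 0.35202, 0.13690
  X=3: 0.29370, 0.10864, 0.43006, 0.41937
Sum of the 16 terms: H(X,Y) = 3.5487 bits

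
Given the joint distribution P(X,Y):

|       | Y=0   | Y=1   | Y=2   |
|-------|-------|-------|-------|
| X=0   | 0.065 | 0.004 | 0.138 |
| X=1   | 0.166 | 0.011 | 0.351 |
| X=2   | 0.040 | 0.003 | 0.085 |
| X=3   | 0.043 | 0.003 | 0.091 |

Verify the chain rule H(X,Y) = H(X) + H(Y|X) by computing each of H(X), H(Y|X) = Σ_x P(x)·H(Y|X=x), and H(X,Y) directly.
H(X) = 1.7294 bits, H(Y|X) = 1.0331 bits, H(X,Y) = 2.7625 bits

Marginal of X (row sums):
  P(X=0) = 0.065 + 0.004 + 0.138 = 0.207
  P(X=1) = 0.166 + 0.011 + 0.351 = 0.528
  P(X=2) = 0.040 + 0.003 + 0.085 = 0.128
  P(X=3) = 0.043 + 0.003 + 0.091 = 0.137
H(X) = -[0.207·log₂(0.207) + 0.528·log₂(0.528) + 0.128·log₂(0.128) + 0.137·log₂(0.137)]
  = 0.47037 + 0.48649 + 0.37962 + 0.39288 = 1.7294 bits

H(Y|X) = Σ_x P(x)·H(Y|X=x):
  X=0: P(X=0) = 0.207, P(Y|X=0) = (65/207, 4/207, 2/3) → H(Y|X=0) = 1.02474
  X=1: P(X=1) = 0.528, P(Y|X=1) = (83/264, 1/48, 117/176) → H(Y|X=1) = 1.03278
  X=2: P(X=2) = 0.128, P(Y|X=2) = (5/16, 3/128, 85/128) → H(Y|X=2) = 1.04351
  X=3: P(X=3) = 0.137, P(Y|X=3) = (43/137, 3/137, 91/137) → H(Y|X=3) = 1.03749
H(Y|X) = 0.207·1.02474 + 0.528·1.03278 + 0.128·1.04351 + 0.137·1.03749 = 1.0331 bits

H(X,Y) = -Σ_{x,y} P(x,y) log₂ P(x,y). Per-cell terms -P(x,y)·log₂P(x,y):
  X=0: 0.25632, 0.03186, 0.39430
  X=1: 0.43006, 0.07157, 0.53017
  X=2: 0.18575, 0.02514, 0.30229
  X=3: 0.19520, 0.02514, 0.31468
Sum of the 12 terms: H(X,Y) = 2.7625 bits

Chain rule check:
  H(X) + H(Y|X) = 1.7294 + 1.0331 = 2.7625 bits
  H(X,Y) = 2.7625 bits
✓ Chain rule verified.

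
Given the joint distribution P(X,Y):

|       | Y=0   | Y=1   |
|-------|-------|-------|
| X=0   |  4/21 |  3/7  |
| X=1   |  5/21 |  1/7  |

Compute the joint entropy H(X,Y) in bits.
1.8736 bits

H(X,Y) = -Σ_{x,y} P(x,y) log₂ P(x,y). Per-cell terms -P(x,y)·log₂P(x,y):
  X=0: 0.4557, 0.5239
  X=1: 0.4929, 0.4011
Sum of the 4 terms: H(X,Y) = 1.8736 bits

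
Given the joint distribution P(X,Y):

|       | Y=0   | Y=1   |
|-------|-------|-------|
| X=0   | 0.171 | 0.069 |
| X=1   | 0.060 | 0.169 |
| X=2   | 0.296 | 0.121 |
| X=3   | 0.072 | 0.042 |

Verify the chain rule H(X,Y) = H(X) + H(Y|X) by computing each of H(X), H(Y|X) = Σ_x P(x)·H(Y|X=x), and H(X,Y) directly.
H(X) = 1.8645 bits, H(Y|X) = 0.8683 bits, H(X,Y) = 2.7328 bits

Marginal of X (row sums):
  P(X=0) = 0.171 + 0.069 = 0.240
  P(X=1) = 0.060 + 0.169 = 0.229
  P(X=2) = 0.296 + 0.121 = 0.417
  P(X=3) = 0.072 + 0.042 = 0.114
H(X) = -[0.240·log₂(0.240) + 0.229·log₂(0.229) + 0.417·log₂(0.417) + 0.114·log₂(0.114)]
  = 0.49413 + 0.48699 + 0.52620 + 0.35715 = 1.8645 bits

H(Y|X) = Σ_x P(x)·H(Y|X=x):
  X=0: P(X=0) = 0.240, P(Y|X=0) = (57/80, 23/80) → H(Y|X=0) = 0.86547
  X=1: P(X=1) = 0.229, P(Y|X=1) = (60/229, 169/229) → H(Y|X=1) = 0.82976
  X=2: P(X=2) = 0.417, P(Y|X=2) = (296/417, 121/417) → H(Y|X=2) = 0.86894
  X=3: P(X=3) = 0.114, P(Y|X=3) = (12/19, 7/19) → H(Y|X=3) = 0.94945
H(Y|X) = 0.240·0.86547 + 0.229·0.82976 + 0.417·0.86894 + 0.114·0.94945 = 0.8683 bits

H(X,Y) = -Σ_{x,y} P(x,y) log₂ P(x,y). Per-cell terms -P(x,y)·log₂P(x,y):
  X=0: 0.43570, 0.26615
  X=1: 0.24353, 0.43347
  X=2: 0.51987, 0.36868
  X=3: 0.27330, 0.19209
Sum of the 8 terms: H(X,Y) = 2.7328 bits

Chain rule check:
  H(X) + H(Y|X) = 1.8645 + 0.8683 = 2.7328 bits
  H(X,Y) = 2.7328 bits
✓ Chain rule verified.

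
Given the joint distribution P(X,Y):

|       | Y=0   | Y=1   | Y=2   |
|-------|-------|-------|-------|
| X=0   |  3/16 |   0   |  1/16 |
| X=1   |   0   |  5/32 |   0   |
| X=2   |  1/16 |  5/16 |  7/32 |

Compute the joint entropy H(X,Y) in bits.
2.3753 bits

H(X,Y) = -Σ_{x,y} P(x,y) log₂ P(x,y). Per-cell terms -P(x,y)·log₂P(x,y):
  X=0: 0.45282, 0.00000, 0.25000
  X=1: 0.00000, 0.41845, 0.00000
  X=2: 0.25000, 0.52440, 0.47964
  (cells with P = 0 contribute 0)
Sum of the 9 terms: H(X,Y) = 2.3753 bits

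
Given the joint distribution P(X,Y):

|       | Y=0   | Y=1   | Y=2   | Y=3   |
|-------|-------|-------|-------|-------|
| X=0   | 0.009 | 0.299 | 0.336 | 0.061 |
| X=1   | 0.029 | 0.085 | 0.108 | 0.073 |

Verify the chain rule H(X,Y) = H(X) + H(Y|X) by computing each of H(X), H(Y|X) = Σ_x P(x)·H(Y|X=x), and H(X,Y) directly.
H(X) = 0.8751 bits, H(Y|X) = 1.5545 bits, H(X,Y) = 2.4296 bits

Marginal of X (row sums):
  P(X=0) = 0.009 + 0.299 + 0.336 + 0.061 = 0.705
  P(X=1) = 0.029 + 0.085 + 0.108 + 0.073 = 0.295
H(X) = -[0.705·log₂(0.705) + 0.295·log₂(0.295)]
  = 0.3555 + 0.5196 = 0.8751 bits

H(Y|X) = Σ_x P(x)·H(Y|X=x):
  X=0: P(X=0) = 0.705, P(Y|X=0) = (3/235, 299/705, 112/235, 61/705) → H(Y|X=0) = 1.4202
  X=1: P(X=1) = 0.295, P(Y|X=1) = (29/295, 17/59, 108/295, 73/295) → H(Y|X=1) = 1.8755
H(Y|X) = 0.705·1.4202 + 0.295·1.8755 = 1.5545 bits

H(X,Y) = -Σ_{x,y} P(x,y) log₂ P(x,y). Per-cell terms -P(x,y)·log₂P(x,y):
  X=0: 0.0612, 0.5208, 0.5287, 0.2461
  X=1: 0.1481, 0.3023, 0.3468, 0.2756
Sum of the 8 terms: H(X,Y) = 2.4296 bits

Chain rule check:
  H(X) + H(Y|X) = 0.8751 + 1.5545 = 2.4296 bits
  H(X,Y) = 2.4296 bits
✓ Chain rule verified.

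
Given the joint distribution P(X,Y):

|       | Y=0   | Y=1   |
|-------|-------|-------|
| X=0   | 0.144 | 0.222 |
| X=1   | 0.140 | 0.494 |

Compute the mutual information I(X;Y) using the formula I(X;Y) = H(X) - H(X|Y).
0.0240 bits

I(X;Y) = H(X) - H(X|Y)

Marginal of X (row sums):
  P(X=0) = 0.144 + 0.222 = 0.366
  P(X=1) = 0.140 + 0.494 = 0.634
H(X) = -[0.366·log₂(0.366) + 0.634·log₂(0.634)]
  = 0.53073 + 0.41682 = 0.94755 bits

Marginal of Y (column sums):
  P(Y=0) = 0.144 + 0.140 = 0.284
  P(Y=1) = 0.222 + 0.494 = 0.716
H(X|Y) = Σ_y P(y)·H(X|Y=y):
  Y=0: P(Y=0) = 0.284, P(X|Y=0) = (36/71, 35/71) → H(X|Y=0) = 0.99986
  Y=1: P(Y=1) = 0.716, P(X|Y=1) = (111/358, 247/358) → H(X|Y=1) = 0.89324
H(X|Y) = 0.284·0.99986 + 0.716·0.89324 = 0.92352 bits

I(X;Y) = H(X) - H(X|Y) = 0.94755 - 0.92352 = 0.0240 bits

Cross-check via I(X;Y) = H(X) + H(Y) - H(X,Y): computing H(Y) from the column sums and H(X,Y) from the 4 cells in the same way gives H(Y) = 0.86084 bits and H(X,Y) = 1.78436 bits, so
I(X;Y) = 0.94755 + 0.86084 - 1.78436 = 0.0240 bits ✓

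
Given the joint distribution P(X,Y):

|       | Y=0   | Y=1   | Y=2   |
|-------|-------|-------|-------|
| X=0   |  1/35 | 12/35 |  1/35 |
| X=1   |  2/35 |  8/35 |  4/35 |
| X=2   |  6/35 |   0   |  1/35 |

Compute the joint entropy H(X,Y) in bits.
2.4856 bits

H(X,Y) = -Σ_{x,y} P(x,y) log₂ P(x,y). Per-cell terms -P(x,y)·log₂P(x,y):
  X=0: 0.14655, 0.52948, 0.14655
  X=1: 0.23596, 0.48669, 0.35763
  X=2: 0.43617, 0.00000, 0.14655
  (cells with P = 0 contribute 0)
Sum of the 9 terms: H(X,Y) = 2.4856 bits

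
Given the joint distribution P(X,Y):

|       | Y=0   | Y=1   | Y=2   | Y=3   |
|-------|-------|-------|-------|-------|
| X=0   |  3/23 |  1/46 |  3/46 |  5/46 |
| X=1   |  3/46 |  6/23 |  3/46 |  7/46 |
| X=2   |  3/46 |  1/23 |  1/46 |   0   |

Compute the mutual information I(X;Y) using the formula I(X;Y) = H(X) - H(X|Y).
0.2259 bits

I(X;Y) = H(X) - H(X|Y)

Marginal of X (row sums):
  P(X=0) = 3/23 + 1/46 + 3/46 + 5/46 = 15/46
  P(X=1) = 3/46 + 6/23 + 3/46 + 7/46 = 25/46
  P(X=2) = 3/46 + 1/23 + 1/46 + 0 = 3/23
H(X) = -[(15/46)·log₂(15/46) + (25/46)·log₂(25/46) + (3/23)·log₂(3/23)]
  = 0.527175 + 0.478101 + 0.383296 = 1.38857 bits

Marginal of Y (column sums):
  P(Y=0) = 3/23 + 3/46 + 3/46 = 6/23
  P(Y=1) = 1/46 + 6/23 + 1/23 = 15/46
  P(Y=2) = 3/46 + 3/46 + 1/46 = 7/46
  P(Y=3) = 5/46 + 7/46 + 0 = 6/23
H(X|Y) = Σ_y P(y)·H(X|Y=y):
  Y=0: P(Y=0) = 6/23, P(X|Y=0) = (1/2, 1/4, 1/4) → H(X|Y=0) = 1.500000
  Y=1: P(Y=1) = 15/46, P(X|Y=1) = (1/15, 4/5, 2/15) → H(X|Y=1) = 0.905587
  Y=2: P(Y=2) = 7/46, P(X|Y=2) = (3/7, 3/7, 1/7) → H(X|Y=2) = 1.448816
  Y=3: P(Y=3) = 6/23, P(X|Y=3) = (5/12, 7/12, 0) → H(X|Y=3) = 0.979869
H(X|Y) = (6/23)·1.500000 + (15/46)·0.905587 + (7/46)·1.448816 + (6/23)·0.979869 = 1.16269 bits

I(X;Y) = H(X) - H(X|Y) = 1.38857 - 1.16269 = 0.2259 bits

Cross-check via I(X;Y) = H(X) + H(Y) - H(X,Y): computing H(Y) from the column sums and H(X,Y) from the 12 cells in the same way gives H(Y) = 1.95195 bits and H(X,Y) = 3.11465 bits, so
I(X;Y) = 1.38857 + 1.95195 - 3.11465 = 0.2259 bits ✓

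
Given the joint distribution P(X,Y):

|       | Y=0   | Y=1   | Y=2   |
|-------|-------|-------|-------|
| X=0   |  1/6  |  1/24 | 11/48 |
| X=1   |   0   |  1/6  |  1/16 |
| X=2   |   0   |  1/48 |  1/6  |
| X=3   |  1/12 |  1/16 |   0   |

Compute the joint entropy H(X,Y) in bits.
2.8857 bits

H(X,Y) = -Σ_{x,y} P(x,y) log₂ P(x,y). Per-cell terms -P(x,y)·log₂P(x,y):
  X=0: 0.43083, 0.19104, 0.48710
  X=1: 0.00000, 0.43083, 0.25000
  X=2: 0.00000, 0.11635, 0.43083
  X=3: 0.29875, 0.25000, 0.00000
  (cells with P = 0 contribute 0)
Sum of the 12 terms: H(X,Y) = 2.8857 bits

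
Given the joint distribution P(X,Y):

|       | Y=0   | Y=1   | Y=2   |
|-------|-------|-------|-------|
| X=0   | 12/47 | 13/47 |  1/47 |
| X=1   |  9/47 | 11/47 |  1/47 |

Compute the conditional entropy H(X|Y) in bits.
0.9908 bits

H(X|Y) = H(X,Y) - H(Y)

H(X,Y) = -Σ_{x,y} P(x,y) log₂ P(x,y). Per-cell terms -P(x,y)·log₂P(x,y):
  X=0: 0.50288, 0.51285, 0.11818
  X=1: 0.45664, 0.49036, 0.11818
Sum of the 6 terms: H(X,Y) = 2.19909 bits

Marginal of Y (column sums):
  P(Y=0) = 12/47 + 9/47 = 21/47
  P(Y=1) = 13/47 + 11/47 = 24/47
  P(Y=2) = 1/47 + 1/47 = 2/47
H(Y) = -[(21/47)·log₂(21/47) + (24/47)·log₂(24/47) + (2/47)·log₂(2/47)]
  = 0.51931 + 0.49513 + 0.19381 = 1.20825 bits

H(X|Y) = H(X,Y) - H(Y) = 2.19909 - 1.20825 = 0.9908 bits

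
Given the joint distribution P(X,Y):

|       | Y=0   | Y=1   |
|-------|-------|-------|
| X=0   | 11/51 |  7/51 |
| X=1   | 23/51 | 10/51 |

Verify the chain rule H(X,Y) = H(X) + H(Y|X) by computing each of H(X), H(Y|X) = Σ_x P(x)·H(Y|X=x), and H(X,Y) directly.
H(X) = 0.9367 bits, H(Y|X) = 0.9129 bits, H(X,Y) = 1.8496 bits

Marginal of X (row sums):
  P(X=0) = 11/51 + 7/51 = 6/17
  P(X=1) = 23/51 + 10/51 = 11/17
H(X) = -[(6/17)·log₂(6/17) + (11/17)·log₂(11/17)]
  = 0.530294 + 0.406373 = 0.9367 bits

H(Y|X) = Σ_x P(x)·H(Y|X=x):
  X=0: P(X=0) = 6/17, P(Y|X=0) = (11/18, 7/18) → H(Y|X=0) = 0.964079
  X=1: P(X=1) = 11/17, P(Y|X=1) = (23/33, 10/33) → H(Y|X=1) = 0.884964
H(Y|X) = (6/17)·0.964079 + (11/17)·0.884964 = 0.9129 bits

H(X,Y) = -Σ_{x,y} P(x,y) log₂ P(x,y). Per-cell terms -P(x,y)·log₂P(x,y):
  X=0: 0.477312, 0.393245
  X=1: 0.518115, 0.460882
Sum of the 4 terms: H(X,Y) = 1.8496 bits

Chain rule check:
  H(X) + H(Y|X) = 0.9367 + 0.9129 = 1.8496 bits
  H(X,Y) = 1.8496 bits
✓ Chain rule verified.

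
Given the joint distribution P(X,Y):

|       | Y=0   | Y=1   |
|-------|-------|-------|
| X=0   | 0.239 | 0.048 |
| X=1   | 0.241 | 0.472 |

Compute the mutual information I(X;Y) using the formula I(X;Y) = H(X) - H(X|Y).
0.1539 bits

I(X;Y) = H(X) - H(X|Y)

Marginal of X (row sums):
  P(X=0) = 0.239 + 0.048 = 0.287
  P(X=1) = 0.241 + 0.472 = 0.713
H(X) = -[0.287·log₂(0.287) + 0.713·log₂(0.713)]
  = 0.51685 + 0.34796 = 0.86481 bits

Marginal of Y (column sums):
  P(Y=0) = 0.239 + 0.241 = 0.480
  P(Y=1) = 0.048 + 0.472 = 0.520
H(X|Y) = Σ_y P(y)·H(X|Y=y):
  Y=0: P(Y=0) = 0.480, P(X|Y=0) = (239/480, 241/480) → H(X|Y=0) = 0.99999
  Y=1: P(Y=1) = 0.520, P(X|Y=1) = (6/65, 59/65) → H(X|Y=1) = 0.44413
H(X|Y) = 0.480·0.99999 + 0.520·0.44413 = 0.71094 bits

I(X;Y) = H(X) - H(X|Y) = 0.86481 - 0.71094 = 0.1539 bits

Cross-check via I(X;Y) = H(X) + H(Y) - H(X,Y): computing H(Y) from the column sums and H(X,Y) from the 4 cells in the same way gives H(Y) = 0.99885 bits and H(X,Y) = 1.70979 bits, so
I(X;Y) = 0.86481 + 0.99885 - 1.70979 = 0.1539 bits ✓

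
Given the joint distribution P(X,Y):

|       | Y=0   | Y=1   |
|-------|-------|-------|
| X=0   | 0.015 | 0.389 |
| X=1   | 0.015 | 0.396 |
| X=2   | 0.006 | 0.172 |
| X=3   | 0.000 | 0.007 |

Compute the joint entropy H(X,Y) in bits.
1.7721 bits

H(X,Y) = -Σ_{x,y} P(x,y) log₂ P(x,y). Per-cell terms -P(x,y)·log₂P(x,y):
  X=0: 0.0909, 0.5299
  X=1: 0.0909, 0.5292
  X=2: 0.0443, 0.4368
  X=3: 0.0000, 0.0501
  (cells with P = 0 contribute 0)
Sum of the 8 terms: H(X,Y) = 1.7721 bits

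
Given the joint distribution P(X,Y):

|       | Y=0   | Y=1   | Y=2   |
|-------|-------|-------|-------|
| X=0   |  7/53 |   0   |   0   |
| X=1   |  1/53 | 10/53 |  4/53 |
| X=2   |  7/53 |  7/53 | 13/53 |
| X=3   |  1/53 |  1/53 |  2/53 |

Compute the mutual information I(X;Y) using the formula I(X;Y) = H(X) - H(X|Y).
0.3670 bits

I(X;Y) = H(X) - H(X|Y)

Marginal of X (row sums):
  P(X=0) = 7/53 + 0 + 0 = 7/53
  P(X=1) = 1/53 + 10/53 + 4/53 = 15/53
  P(X=2) = 7/53 + 7/53 + 13/53 = 27/53
  P(X=3) = 1/53 + 1/53 + 2/53 = 4/53
H(X) = -[(7/53)·log₂(7/53) + (15/53)·log₂(15/53) + (27/53)·log₂(27/53) + (4/53)·log₂(4/53)]
  = 0.385735 + 0.515386 + 0.495696 + 0.281352 = 1.67817 bits

Marginal of Y (column sums):
  P(Y=0) = 7/53 + 1/53 + 7/53 + 1/53 = 16/53
  P(Y=1) = 0 + 10/53 + 7/53 + 1/53 = 18/53
  P(Y=2) = 0 + 4/53 + 13/53 + 2/53 = 19/53
H(X|Y) = Σ_y P(y)·H(X|Y=y):
  Y=0: P(Y=0) = 16/53, P(X|Y=0) = (7/16, 1/16, 7/16, 1/16) → H(X|Y=0) = 1.543564
  Y=1: P(Y=1) = 18/53, P(X|Y=1) = (0, 5/9, 7/18, 1/18) → H(X|Y=1) = 1.232660
  Y=2: P(Y=2) = 19/53, P(X|Y=2) = (0, 4/19, 13/19, 2/19) → H(X|Y=2) = 1.189732
H(X|Y) = (16/53)·1.543564 + (18/53)·1.232660 + (19/53)·1.189732 = 1.31113 bits

I(X;Y) = H(X) - H(X|Y) = 1.67817 - 1.31113 = 0.3670 bits

Cross-check via I(X;Y) = H(X) + H(Y) - H(X,Y): computing H(Y) from the column sums and H(X,Y) from the 12 cells in the same way gives H(Y) = 1.58133 bits and H(X,Y) = 2.89246 bits, so
I(X;Y) = 1.67817 + 1.58133 - 2.89246 = 0.3670 bits ✓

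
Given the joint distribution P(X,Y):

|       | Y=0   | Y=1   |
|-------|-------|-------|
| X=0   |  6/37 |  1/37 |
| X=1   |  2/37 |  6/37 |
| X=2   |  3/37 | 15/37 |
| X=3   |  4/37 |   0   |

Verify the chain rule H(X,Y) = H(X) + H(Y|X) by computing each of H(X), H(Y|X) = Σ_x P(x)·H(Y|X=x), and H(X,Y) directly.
H(X) = 1.7849 bits, H(Y|X) = 0.6036 bits, H(X,Y) = 2.3884 bits

Marginal of X (row sums):
  P(X=0) = 6/37 + 1/37 = 7/37
  P(X=1) = 2/37 + 6/37 = 8/37
  P(X=2) = 3/37 + 15/37 = 18/37
  P(X=3) = 4/37 + 0 = 4/37
H(X) = -[(7/37)·log₂(7/37) + (8/37)·log₂(8/37) + (18/37)·log₂(18/37) + (4/37)·log₂(4/37)]
  = 0.45445 + 0.47772 + 0.50572 + 0.34697 = 1.7849 bits

H(Y|X) = Σ_x P(x)·H(Y|X=x):
  X=0: P(X=0) = 7/37, P(Y|X=0) = (6/7, 1/7) → H(Y|X=0) = 0.59167
  X=1: P(X=1) = 8/37, P(Y|X=1) = (1/4, 3/4) → H(Y|X=1) = 0.81128
  X=2: P(X=2) = 18/37, P(Y|X=2) = (1/6, 5/6) → H(Y|X=2) = 0.65002
  X=3: P(X=3) = 4/37, P(Y|X=3) = (1, 0) → H(Y|X=3) = 0.00000
H(Y|X) = (7/37)·0.59167 + (8/37)·0.81128 + (18/37)·0.65002 + (4/37)·0.00000 = 0.6036 bits

H(X,Y) = -Σ_{x,y} P(x,y) log₂ P(x,y). Per-cell terms -P(x,y)·log₂P(x,y):
  X=0: 0.42559, 0.14080
  X=1: 0.22754, 0.42559
  X=2: 0.29388, 0.52807
  X=3: 0.34697, 0.00000
  (cells with P = 0 contribute 0)
Sum of the 8 terms: H(X,Y) = 2.3884 bits

Chain rule check:
  H(X) + H(Y|X) = 1.7849 + 0.6036 = 2.3885 bits
  H(X,Y) = 2.3884 bits
✓ Chain rule verified (Δ = 0.0001 is 4-dp rounding noise: each of the three values was rounded independently).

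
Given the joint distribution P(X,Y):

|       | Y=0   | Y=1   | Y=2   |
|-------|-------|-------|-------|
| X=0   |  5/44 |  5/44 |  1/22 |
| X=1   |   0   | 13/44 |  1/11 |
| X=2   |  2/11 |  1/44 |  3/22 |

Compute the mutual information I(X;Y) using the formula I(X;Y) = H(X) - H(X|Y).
0.4115 bits

I(X;Y) = H(X) - H(X|Y)

Marginal of X (row sums):
  P(X=0) = 5/44 + 5/44 + 1/22 = 3/11
  P(X=1) = 0 + 13/44 + 1/11 = 17/44
  P(X=2) = 2/11 + 1/44 + 3/22 = 15/44
H(X) = -[(3/11)·log₂(3/11) + (17/44)·log₂(17/44) + (15/44)·log₂(15/44)]
  = 0.5112 + 0.5301 + 0.5293 = 1.5706 bits

Marginal of Y (column sums):
  P(Y=0) = 5/44 + 0 + 2/11 = 13/44
  P(Y=1) = 5/44 + 13/44 + 1/44 = 19/44
  P(Y=2) = 1/22 + 1/11 + 3/22 = 3/11
H(X|Y) = Σ_y P(y)·H(X|Y=y):
  Y=0: P(Y=0) = 13/44, P(X|Y=0) = (5/13, 0, 8/13) → H(X|Y=0) = 0.9612
  Y=1: P(Y=1) = 19/44, P(X|Y=1) = (5/19, 13/19, 1/19) → H(X|Y=1) = 1.1050
  Y=2: P(Y=2) = 3/11, P(X|Y=2) = (1/6, 1/3, 1/2) → H(X|Y=2) = 1.4591
H(X|Y) = (13/44)·0.9612 + (19/44)·1.1050 + (3/11)·1.4591 = 1.1591 bits

I(X;Y) = H(X) - H(X|Y) = 1.5706 - 1.1591 = 0.4115 bits

Cross-check via I(X;Y) = H(X) + H(Y) - H(X,Y): computing H(Y) from the column sums and H(X,Y) from the 9 cells in the same way gives H(Y) = 1.5541 bits and H(X,Y) = 2.7132 bits, so
I(X;Y) = 1.5706 + 1.5541 - 2.7132 = 0.4115 bits ✓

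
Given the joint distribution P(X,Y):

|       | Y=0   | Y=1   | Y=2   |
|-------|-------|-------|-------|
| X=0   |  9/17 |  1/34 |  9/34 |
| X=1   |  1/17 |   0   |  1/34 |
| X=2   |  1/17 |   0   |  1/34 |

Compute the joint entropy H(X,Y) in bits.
1.9231 bits

H(X,Y) = -Σ_{x,y} P(x,y) log₂ P(x,y). Per-cell terms -P(x,y)·log₂P(x,y):
  X=0: 0.48576, 0.14963, 0.50758
  X=1: 0.24044, 0.00000, 0.14963
  X=2: 0.24044, 0.00000, 0.14963
  (cells with P = 0 contribute 0)
Sum of the 9 terms: H(X,Y) = 1.9231 bits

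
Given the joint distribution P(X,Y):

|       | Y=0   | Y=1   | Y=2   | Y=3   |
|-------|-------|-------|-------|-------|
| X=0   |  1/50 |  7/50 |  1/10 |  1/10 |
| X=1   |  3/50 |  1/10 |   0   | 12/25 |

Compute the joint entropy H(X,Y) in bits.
2.2584 bits

H(X,Y) = -Σ_{x,y} P(x,y) log₂ P(x,y). Per-cell terms -P(x,y)·log₂P(x,y):
  X=0: 0.1129, 0.3971, 0.3322, 0.3322
  X=1: 0.2435, 0.3322, 0.0000, 0.5083
  (cells with P = 0 contribute 0)
Sum of the 8 terms: H(X,Y) = 2.2584 bits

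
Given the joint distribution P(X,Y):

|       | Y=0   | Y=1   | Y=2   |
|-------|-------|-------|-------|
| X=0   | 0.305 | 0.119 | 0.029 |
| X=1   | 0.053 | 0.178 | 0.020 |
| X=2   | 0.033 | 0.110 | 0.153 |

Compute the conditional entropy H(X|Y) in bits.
1.2202 bits

H(X|Y) = H(X,Y) - H(Y)

H(X,Y) = -Σ_{x,y} P(x,y) log₂ P(x,y). Per-cell terms -P(x,y)·log₂P(x,y):
  X=0: 0.52250, 0.36545, 0.14813
  X=1: 0.22461, 0.44323, 0.11288
  X=2: 0.16241, 0.35029, 0.41438
Sum of the 9 terms: H(X,Y) = 2.7439 bits

Marginal of Y (column sums):
  P(Y=0) = 0.305 + 0.053 + 0.033 = 0.391
  P(Y=1) = 0.119 + 0.178 + 0.110 = 0.407
  P(Y=2) = 0.029 + 0.020 + 0.153 = 0.202
H(Y) = -[0.391·log₂(0.391) + 0.407·log₂(0.407) + 0.202·log₂(0.202)]
  = 0.52971 + 0.52784 + 0.46613 = 1.5237 bits

H(X|Y) = H(X,Y) - H(Y) = 2.7439 - 1.5237 = 1.2202 bits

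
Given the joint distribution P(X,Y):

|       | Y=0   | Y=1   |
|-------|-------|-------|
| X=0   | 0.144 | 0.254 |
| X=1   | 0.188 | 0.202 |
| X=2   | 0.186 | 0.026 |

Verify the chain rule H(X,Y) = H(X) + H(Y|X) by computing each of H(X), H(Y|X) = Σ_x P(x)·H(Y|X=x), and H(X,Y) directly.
H(X) = 1.5332 bits, H(Y|X) = 0.8792 bits, H(X,Y) = 2.4125 bits

Marginal of X (row sums):
  P(X=0) = 0.144 + 0.254 = 0.398
  P(X=1) = 0.188 + 0.202 = 0.390
  P(X=2) = 0.186 + 0.026 = 0.212
H(X) = -[0.398·log₂(0.398) + 0.390·log₂(0.390) + 0.212·log₂(0.212)]
  = 0.52901 + 0.52980 + 0.47443 = 1.5332 bits

H(Y|X) = Σ_x P(x)·H(Y|X=x):
  X=0: P(X=0) = 0.398, P(Y|X=0) = (72/199, 127/199) → H(Y|X=0) = 0.94417
  X=1: P(X=1) = 0.390, P(Y|X=1) = (94/195, 101/195) → H(Y|X=1) = 0.99907
  X=2: P(X=2) = 0.212, P(Y|X=2) = (93/106, 13/106) → H(Y|X=2) = 0.53691
H(Y|X) = 0.398·0.94417 + 0.390·0.99907 + 0.212·0.53691 = 0.8792 bits

H(X,Y) = -Σ_{x,y} P(x,y) log₂ P(x,y). Per-cell terms -P(x,y)·log₂P(x,y):
  X=0: 0.40260, 0.50218
  X=1: 0.45330, 0.46613
  X=2: 0.45135, 0.13690
Sum of the 6 terms: H(X,Y) = 2.4125 bits

Chain rule check:
  H(X) + H(Y|X) = 1.5332 + 0.8792 = 2.4124 bits
  H(X,Y) = 2.4125 bits
✓ Chain rule verified (Δ = 0.0001 is 4-dp rounding noise: each of the three values was rounded independently).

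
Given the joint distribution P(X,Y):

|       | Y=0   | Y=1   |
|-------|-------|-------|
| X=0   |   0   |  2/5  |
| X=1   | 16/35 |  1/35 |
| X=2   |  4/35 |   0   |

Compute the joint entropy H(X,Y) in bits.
1.5492 bits

H(X,Y) = -Σ_{x,y} P(x,y) log₂ P(x,y). Per-cell terms -P(x,y)·log₂P(x,y):
  X=0: 0.0000, 0.5288
  X=1: 0.5162, 0.1466
  X=2: 0.3576, 0.0000
  (cells with P = 0 contribute 0)
Sum of the 6 terms: H(X,Y) = 1.5492 bits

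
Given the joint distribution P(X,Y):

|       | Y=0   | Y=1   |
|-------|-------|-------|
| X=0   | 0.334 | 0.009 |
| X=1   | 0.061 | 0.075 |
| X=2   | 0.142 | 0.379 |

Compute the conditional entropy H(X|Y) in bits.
1.0503 bits

H(X|Y) = H(X,Y) - H(Y)

H(X,Y) = -Σ_{x,y} P(x,y) log₂ P(x,y). Per-cell terms -P(x,y)·log₂P(x,y):
  X=0: 0.528415, 0.061163
  X=1: 0.246138, 0.280272
  X=2: 0.399877, 0.530498
Sum of the 6 terms: H(X,Y) = 2.04636 bits

Marginal of Y (column sums):
  P(Y=0) = 0.334 + 0.061 + 0.142 = 0.537
  P(Y=1) = 0.009 + 0.075 + 0.379 = 0.463
H(Y) = -[0.537·log₂(0.537) + 0.463·log₂(0.463)]
  = 0.481692 + 0.514354 = 0.99605 bits

H(X|Y) = H(X,Y) - H(Y) = 2.04636 - 0.99605 = 1.0503 bits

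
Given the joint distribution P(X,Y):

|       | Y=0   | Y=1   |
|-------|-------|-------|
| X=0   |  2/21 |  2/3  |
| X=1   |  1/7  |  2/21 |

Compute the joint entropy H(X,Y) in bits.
1.4372 bits

H(X,Y) = -Σ_{x,y} P(x,y) log₂ P(x,y). Per-cell terms -P(x,y)·log₂P(x,y):
  X=0: 0.32308, 0.38998
  X=1: 0.40105, 0.32308
Sum of the 4 terms: H(X,Y) = 1.4372 bits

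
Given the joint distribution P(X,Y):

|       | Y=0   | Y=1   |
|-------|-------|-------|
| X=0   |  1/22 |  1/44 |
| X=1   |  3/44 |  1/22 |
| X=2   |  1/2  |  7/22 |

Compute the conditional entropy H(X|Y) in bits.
0.8569 bits

H(X|Y) = H(X,Y) - H(Y)

H(X,Y) = -Σ_{x,y} P(x,y) log₂ P(x,y). Per-cell terms -P(x,y)·log₂P(x,y):
  X=0: 0.20270, 0.12408
  X=1: 0.26417, 0.20270
  X=2: 0.50000, 0.52566
Sum of the 6 terms: H(X,Y) = 1.8193 bits

Marginal of Y (column sums):
  P(Y=0) = 1/22 + 3/44 + 1/2 = 27/44
  P(Y=1) = 1/44 + 1/22 + 7/22 = 17/44
H(Y) = -[(27/44)·log₂(27/44) + (17/44)·log₂(17/44)]
  = 0.43233 + 0.53008 = 0.9624 bits

H(X|Y) = H(X,Y) - H(Y) = 1.8193 - 0.9624 = 0.8569 bits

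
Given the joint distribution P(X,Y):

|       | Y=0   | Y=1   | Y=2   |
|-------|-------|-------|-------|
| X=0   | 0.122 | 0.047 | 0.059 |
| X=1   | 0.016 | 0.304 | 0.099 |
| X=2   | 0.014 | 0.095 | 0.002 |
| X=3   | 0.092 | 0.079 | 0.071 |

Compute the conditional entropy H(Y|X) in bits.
1.2107 bits

H(Y|X) = H(X,Y) - H(X)

H(X,Y) = -Σ_{x,y} P(x,y) log₂ P(x,y). Per-cell terms -P(x,y)·log₂P(x,y):
  X=0: 0.37028, 0.20733, 0.24091
  X=1: 0.09545, 0.52223, 0.33031
  X=2: 0.08622, 0.32261, 0.01793
  X=3: 0.31668, 0.28930, 0.27094
Sum of the 12 terms: H(X,Y) = 3.0702 bits

Marginal of X (row sums):
  P(X=0) = 0.122 + 0.047 + 0.059 = 0.228
  P(X=1) = 0.016 + 0.304 + 0.099 = 0.419
  P(X=2) = 0.014 + 0.095 + 0.002 = 0.111
  P(X=3) = 0.092 + 0.079 + 0.071 = 0.242
H(X) = -[0.228·log₂(0.228) + 0.419·log₂(0.419) + 0.111·log₂(0.111) + 0.242·log₂(0.242)]
  = 0.48630 + 0.52584 + 0.35202 + 0.49535 = 1.8595 bits

H(Y|X) = H(X,Y) - H(X) = 3.0702 - 1.8595 = 1.2107 bits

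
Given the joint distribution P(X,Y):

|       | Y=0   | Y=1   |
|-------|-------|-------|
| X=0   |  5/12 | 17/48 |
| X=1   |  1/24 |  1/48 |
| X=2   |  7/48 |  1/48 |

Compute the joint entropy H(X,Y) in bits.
1.8854 bits

H(X,Y) = -Σ_{x,y} P(x,y) log₂ P(x,y). Per-cell terms -P(x,y)·log₂P(x,y):
  X=0: 0.52626, 0.53036
  X=1: 0.19104, 0.11635
  X=2: 0.40507, 0.11635
Sum of the 6 terms: H(X,Y) = 1.8854 bits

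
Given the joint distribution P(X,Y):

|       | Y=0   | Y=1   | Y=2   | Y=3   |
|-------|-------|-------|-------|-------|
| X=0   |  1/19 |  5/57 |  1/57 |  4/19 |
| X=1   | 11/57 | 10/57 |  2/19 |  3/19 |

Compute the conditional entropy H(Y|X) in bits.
1.8186 bits

H(Y|X) = H(X,Y) - H(X)

H(X,Y) = -Σ_{x,y} P(x,y) log₂ P(x,y). Per-cell terms -P(x,y)·log₂P(x,y):
  X=0: 0.223575, 0.307979, 0.102331, 0.473248
  X=1: 0.458036, 0.440520, 0.341887, 0.420468
Sum of the 8 terms: H(X,Y) = 2.76804 bits

Marginal of X (row sums):
  P(X=0) = 1/19 + 5/57 + 1/57 + 4/19 = 7/19
  P(X=1) = 11/57 + 10/57 + 2/19 + 3/19 = 12/19
H(X) = -[(7/19)·log₂(7/19) + (12/19)·log₂(12/19)]
  = 0.530737 + 0.418715 = 0.94945 bits

H(Y|X) = H(X,Y) - H(X) = 2.76804 - 0.94945 = 1.8186 bits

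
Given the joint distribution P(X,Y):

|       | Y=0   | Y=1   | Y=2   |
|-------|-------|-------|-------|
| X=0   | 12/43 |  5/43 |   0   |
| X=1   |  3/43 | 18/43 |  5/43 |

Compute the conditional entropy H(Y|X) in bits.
1.0615 bits

H(Y|X) = H(X,Y) - H(X)

H(X,Y) = -Σ_{x,y} P(x,y) log₂ P(x,y). Per-cell terms -P(x,y)·log₂P(x,y):
  X=0: 0.51385, 0.36097, 0.00000
  X=1: 0.26800, 0.52591, 0.36097
  (cells with P = 0 contribute 0)
Sum of the 6 terms: H(X,Y) = 2.0297 bits

Marginal of X (row sums):
  P(X=0) = 12/43 + 5/43 + 0 = 17/43
  P(X=1) = 3/43 + 18/43 + 5/43 = 26/43
H(X) = -[(17/43)·log₂(17/43) + (26/43)·log₂(26/43)]
  = 0.52929 + 0.43887 = 0.9682 bits

H(Y|X) = H(X,Y) - H(X) = 2.0297 - 0.9682 = 1.0615 bits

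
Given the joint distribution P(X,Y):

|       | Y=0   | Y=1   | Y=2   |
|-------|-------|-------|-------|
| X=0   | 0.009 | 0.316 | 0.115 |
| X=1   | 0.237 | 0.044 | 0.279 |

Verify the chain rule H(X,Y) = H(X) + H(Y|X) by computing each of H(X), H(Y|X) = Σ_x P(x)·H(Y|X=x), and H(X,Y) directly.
H(X) = 0.9896 bits, H(Y|X) = 1.1600 bits, H(X,Y) = 2.1496 bits

Marginal of X (row sums):
  P(X=0) = 0.009 + 0.316 + 0.115 = 0.440
  P(X=1) = 0.237 + 0.044 + 0.279 = 0.560
H(X) = -[0.440·log₂(0.440) + 0.560·log₂(0.560)]
  = 0.521147 + 0.468441 = 0.9896 bits

H(Y|X) = Σ_x P(x)·H(Y|X=x):
  X=0: P(X=0) = 0.440, P(Y|X=0) = (9/440, 79/110, 23/88) → H(Y|X=0) = 0.963734
  X=1: P(X=1) = 0.560, P(Y|X=1) = (237/560, 11/140, 279/560) → H(Y|X=1) = 1.314146
H(Y|X) = 0.440·0.963734 + 0.560·1.314146 = 1.1600 bits

H(X,Y) = -Σ_{x,y} P(x,y) log₂ P(x,y). Per-cell terms -P(x,y)·log₂P(x,y):
  X=0: 0.061163, 0.525193, 0.358834
  X=1: 0.492259, 0.198280, 0.513824
Sum of the 6 terms: H(X,Y) = 2.1496 bits

Chain rule check:
  H(X) + H(Y|X) = 0.9896 + 1.1600 = 2.1496 bits
  H(X,Y) = 2.1496 bits
✓ Chain rule verified.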